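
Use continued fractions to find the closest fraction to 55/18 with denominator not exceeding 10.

Expand x = 55/18 as a continued fraction with the Euclidean algorithm:
  55 = 3*18 + 1, so a_0 = 3.
  18 = 18*1 + 0, so a_1 = 18.
so x = [3; 18].
Convergents (p_i = a_i*p_{i-1} + p_{i-2}, q_i = a_i*q_{i-1} + q_{i-2} with p_{-2}=0, p_{-1}=1, q_{-2}=1, q_{-1}=0), until the denominator exceeds 10:
  i=0: a_0=3, p_0 = 3*1 + 0 = 3, q_0 = 3*0 + 1 = 1.
  i=1: a_1=18, p_1 = 18*3 + 1 = 55, q_1 = 18*1 + 0 = 18.
q_1 = 18 > 10, so the last convergent with denominator <= 10 is p_0/q_0 = 3/1.
The closest fraction with denominator <= 10 is either p_0/q_0 or the intermediate fraction (k*p_0 + p_{-1})/(k*q_0 + q_{-1}) with the largest k >= 1 whose denominator stays <= 10; these approach x as k grows, and every other convergent or intermediate fraction in range is farther away.
Largest k: floor((10 - q_{-1})/q_0) = floor((10 - 0)/1) = 10 (using the seeds p_{-1} = 1, q_{-1} = 0).
That gives (10*3 + 1)/(10*1 + 0) = 31/10.
Compare the errors: |x - 3/1| = |55*1 - 3*18|/(18*1) = 1/18, and |x - 31/10| = |55*10 - 31*18|/(18*10) = 8/180.
Cross-multiplying, 8*18 = 144 < 180 = 1*180, so 8/180 is smaller: the intermediate fraction 31/10 is closer to x than 3/1.

31/10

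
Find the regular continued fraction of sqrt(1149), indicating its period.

Write x_i = (sqrt(1149) + m_i)/d_i with (m_0, d_0) = (0, 1). a_0 = floor(sqrt(1149)) = 33, since 33^2 = 1089 <= 1149 < 1156 = 34^2.
Iterate m_{i+1} = d_i*a_i - m_i, d_{i+1} = (1149 - m_{i+1}^2)/d_i, a_{i+1} = floor((a_0 + m_{i+1})/d_{i+1}):
  m_1 = 1*33 - 0 = 33, d_1 = (1149 - 33^2)/1 = 60/1 = 60, a_1 = floor((33 + 33)/60) = 1.
  m_2 = 60*1 - 33 = 27, d_2 = (1149 - 27^2)/60 = 420/60 = 7, a_2 = floor((33 + 27)/7) = 8.
  m_3 = 7*8 - 27 = 29, d_3 = (1149 - 29^2)/7 = 308/7 = 44, a_3 = floor((33 + 29)/44) = 1.
  m_4 = 44*1 - 29 = 15, d_4 = (1149 - 15^2)/44 = 924/44 = 21, a_4 = floor((33 + 15)/21) = 2.
  m_5 = 21*2 - 15 = 27, d_5 = (1149 - 27^2)/21 = 420/21 = 20, a_5 = floor((33 + 27)/20) = 3.
  m_6 = 20*3 - 27 = 33, d_6 = (1149 - 33^2)/20 = 60/20 = 3, a_6 = floor((33 + 33)/3) = 22.
  m_7 = 3*22 - 33 = 33, d_7 = (1149 - 33^2)/3 = 60/3 = 20, a_7 = floor((33 + 33)/20) = 3.
  m_8 = 20*3 - 33 = 27, d_8 = (1149 - 27^2)/20 = 420/20 = 21, a_8 = floor((33 + 27)/21) = 2.
  m_9 = 21*2 - 27 = 15, d_9 = (1149 - 15^2)/21 = 924/21 = 44, a_9 = floor((33 + 15)/44) = 1.
  m_10 = 44*1 - 15 = 29, d_10 = (1149 - 29^2)/44 = 308/44 = 7, a_10 = floor((33 + 29)/7) = 8.
  m_11 = 7*8 - 29 = 27, d_11 = (1149 - 27^2)/7 = 420/7 = 60, a_11 = floor((33 + 27)/60) = 1.
  m_12 = 60*1 - 27 = 33, d_12 = (1149 - 33^2)/60 = 60/60 = 1, a_12 = floor((33 + 33)/1) = 66.
  m_13 = 1*66 - 33 = 33, d_13 = (1149 - 33^2)/1 = 60/1 = 60: (m_13, d_13) = (m_1, d_1) = (33, 60), so from here the quotients repeat a_1, ..., a_12; the period length is 12.
Hence the expansion of sqrt(1149) is a_0 = 33 followed by the repeating block 1, 8, 1, 2, 3, 22, 3, 2, 1, 8, 1, 66 (period 12).

[33; (1, 8, 1, 2, 3, 22, 3, 2, 1, 8, 1, 66)]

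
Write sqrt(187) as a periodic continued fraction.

[13; (1, 2, 13, 2, 1, 26)]

Write x_i = (sqrt(187) + m_i)/d_i with (m_0, d_0) = (0, 1). a_0 = floor(sqrt(187)) = 13, since 13^2 = 169 <= 187 < 196 = 14^2.
Iterate m_{i+1} = d_i*a_i - m_i, d_{i+1} = (187 - m_{i+1}^2)/d_i, a_{i+1} = floor((a_0 + m_{i+1})/d_{i+1}):
  m_1 = 1*13 - 0 = 13, d_1 = (187 - 13^2)/1 = 18/1 = 18, a_1 = floor((13 + 13)/18) = 1.
  m_2 = 18*1 - 13 = 5, d_2 = (187 - 5^2)/18 = 162/18 = 9, a_2 = floor((13 + 5)/9) = 2.
  m_3 = 9*2 - 5 = 13, d_3 = (187 - 13^2)/9 = 18/9 = 2, a_3 = floor((13 + 13)/2) = 13.
  m_4 = 2*13 - 13 = 13, d_4 = (187 - 13^2)/2 = 18/2 = 9, a_4 = floor((13 + 13)/9) = 2.
  m_5 = 9*2 - 13 = 5, d_5 = (187 - 5^2)/9 = 162/9 = 18, a_5 = floor((13 + 5)/18) = 1.
  m_6 = 18*1 - 5 = 13, d_6 = (187 - 13^2)/18 = 18/18 = 1, a_6 = floor((13 + 13)/1) = 26.
  m_7 = 1*26 - 13 = 13, d_7 = (187 - 13^2)/1 = 18/1 = 18: (m_7, d_7) = (m_1, d_1) = (13, 18), so from here the quotients repeat a_1, ..., a_6; the period length is 6.
Hence the expansion of sqrt(187) is a_0 = 13 followed by the repeating block 1, 2, 13, 2, 1, 26 (period 6).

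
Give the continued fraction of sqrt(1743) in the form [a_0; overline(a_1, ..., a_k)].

Write x_i = (sqrt(1743) + m_i)/d_i with (m_0, d_0) = (0, 1). a_0 = floor(sqrt(1743)) = 41, since 41^2 = 1681 <= 1743 < 1764 = 42^2.
Iterate m_{i+1} = d_i*a_i - m_i, d_{i+1} = (1743 - m_{i+1}^2)/d_i, a_{i+1} = floor((a_0 + m_{i+1})/d_{i+1}):
  m_1 = 1*41 - 0 = 41, d_1 = (1743 - 41^2)/1 = 62/1 = 62, a_1 = floor((41 + 41)/62) = 1.
  m_2 = 62*1 - 41 = 21, d_2 = (1743 - 21^2)/62 = 1302/62 = 21, a_2 = floor((41 + 21)/21) = 2.
  m_3 = 21*2 - 21 = 21, d_3 = (1743 - 21^2)/21 = 1302/21 = 62, a_3 = floor((41 + 21)/62) = 1.
  m_4 = 62*1 - 21 = 41, d_4 = (1743 - 41^2)/62 = 62/62 = 1, a_4 = floor((41 + 41)/1) = 82.
  m_5 = 1*82 - 41 = 41, d_5 = (1743 - 41^2)/1 = 62/1 = 62: (m_5, d_5) = (m_1, d_1) = (41, 62), so from here the quotients repeat a_1, ..., a_4; the period length is 4.
Hence the expansion of sqrt(1743) is a_0 = 41 followed by the repeating block 1, 2, 1, 82 (period 4).

[41; overline(1, 2, 1, 82)]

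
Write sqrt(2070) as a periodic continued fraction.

Write x_i = (sqrt(2070) + m_i)/d_i with (m_0, d_0) = (0, 1). a_0 = floor(sqrt(2070)) = 45, since 45^2 = 2025 <= 2070 < 2116 = 46^2.
Iterate m_{i+1} = d_i*a_i - m_i, d_{i+1} = (2070 - m_{i+1}^2)/d_i, a_{i+1} = floor((a_0 + m_{i+1})/d_{i+1}):
  m_1 = 1*45 - 0 = 45, d_1 = (2070 - 45^2)/1 = 45/1 = 45, a_1 = floor((45 + 45)/45) = 2.
  m_2 = 45*2 - 45 = 45, d_2 = (2070 - 45^2)/45 = 45/45 = 1, a_2 = floor((45 + 45)/1) = 90.
  m_3 = 1*90 - 45 = 45, d_3 = (2070 - 45^2)/1 = 45/1 = 45: (m_3, d_3) = (m_1, d_1) = (45, 45), so from here the quotients repeat a_1, a_2; the period length is 2.
Hence the expansion of sqrt(2070) is a_0 = 45 followed by the repeating block 2, 90 (period 2).

[45; (2, 90)]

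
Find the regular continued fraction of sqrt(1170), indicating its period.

[34; (4, 1, 6, 1, 4, 68)]

Write x_i = (sqrt(1170) + m_i)/d_i with (m_0, d_0) = (0, 1). a_0 = floor(sqrt(1170)) = 34, since 34^2 = 1156 <= 1170 < 1225 = 35^2.
Iterate m_{i+1} = d_i*a_i - m_i, d_{i+1} = (1170 - m_{i+1}^2)/d_i, a_{i+1} = floor((a_0 + m_{i+1})/d_{i+1}):
  m_1 = 1*34 - 0 = 34, d_1 = (1170 - 34^2)/1 = 14/1 = 14, a_1 = floor((34 + 34)/14) = 4.
  m_2 = 14*4 - 34 = 22, d_2 = (1170 - 22^2)/14 = 686/14 = 49, a_2 = floor((34 + 22)/49) = 1.
  m_3 = 49*1 - 22 = 27, d_3 = (1170 - 27^2)/49 = 441/49 = 9, a_3 = floor((34 + 27)/9) = 6.
  m_4 = 9*6 - 27 = 27, d_4 = (1170 - 27^2)/9 = 441/9 = 49, a_4 = floor((34 + 27)/49) = 1.
  m_5 = 49*1 - 27 = 22, d_5 = (1170 - 22^2)/49 = 686/49 = 14, a_5 = floor((34 + 22)/14) = 4.
  m_6 = 14*4 - 22 = 34, d_6 = (1170 - 34^2)/14 = 14/14 = 1, a_6 = floor((34 + 34)/1) = 68.
  m_7 = 1*68 - 34 = 34, d_7 = (1170 - 34^2)/1 = 14/1 = 14: (m_7, d_7) = (m_1, d_1) = (34, 14), so from here the quotients repeat a_1, ..., a_6; the period length is 6.
Hence the expansion of sqrt(1170) is a_0 = 34 followed by the repeating block 4, 1, 6, 1, 4, 68 (period 6).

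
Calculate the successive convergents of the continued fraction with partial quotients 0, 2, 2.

Using the convergent recurrence p_i = a_i*p_{i-1} + p_{i-2}, q_i = a_i*q_{i-1} + q_{i-2} with p_{-2}=0, p_{-1}=1, q_{-2}=1, q_{-1}=0:
  i=0: a_0=0, p_0 = 0*1 + 0 = 0, q_0 = 0*0 + 1 = 1.
  i=1: a_1=2, p_1 = 2*0 + 1 = 1, q_1 = 2*1 + 0 = 2.
  i=2: a_2=2, p_2 = 2*1 + 0 = 2, q_2 = 2*2 + 1 = 5.

0/1, 1/2, 2/5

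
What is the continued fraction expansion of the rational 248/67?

Run the Euclidean algorithm on 248 and 67; the successive quotients are the partial quotients a_0, a_1, ... (each step inverts the fractional part left over by the previous one):
  248 = 3*67 + 47, so a_0 = 3.
  67 = 1*47 + 20, so a_1 = 1.
  47 = 2*20 + 7, so a_2 = 2.
  20 = 2*7 + 6, so a_3 = 2.
  7 = 1*6 + 1, so a_4 = 1.
  6 = 6*1 + 0, so a_5 = 6.
The remainder reaches 0 after 6 divisions, so the expansion has 6 partial quotients, read off in order.

[3; 1, 2, 2, 1, 6]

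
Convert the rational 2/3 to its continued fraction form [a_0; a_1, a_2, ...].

Run the Euclidean algorithm on 2 and 3; the successive quotients are the partial quotients a_0, a_1, ... (each step inverts the fractional part left over by the previous one):
  2 = 0*3 + 2, so a_0 = 0.
  3 = 1*2 + 1, so a_1 = 1.
  2 = 2*1 + 0, so a_2 = 2.
The remainder reaches 0 after 3 divisions, so the expansion has 3 partial quotients, read off in order.

[0; 1, 2]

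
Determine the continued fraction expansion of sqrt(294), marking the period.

[17; (6, 1, 4, 1, 6, 34)]

Write x_i = (sqrt(294) + m_i)/d_i with (m_0, d_0) = (0, 1). a_0 = floor(sqrt(294)) = 17, since 17^2 = 289 <= 294 < 324 = 18^2.
Iterate m_{i+1} = d_i*a_i - m_i, d_{i+1} = (294 - m_{i+1}^2)/d_i, a_{i+1} = floor((a_0 + m_{i+1})/d_{i+1}):
  m_1 = 1*17 - 0 = 17, d_1 = (294 - 17^2)/1 = 5/1 = 5, a_1 = floor((17 + 17)/5) = 6.
  m_2 = 5*6 - 17 = 13, d_2 = (294 - 13^2)/5 = 125/5 = 25, a_2 = floor((17 + 13)/25) = 1.
  m_3 = 25*1 - 13 = 12, d_3 = (294 - 12^2)/25 = 150/25 = 6, a_3 = floor((17 + 12)/6) = 4.
  m_4 = 6*4 - 12 = 12, d_4 = (294 - 12^2)/6 = 150/6 = 25, a_4 = floor((17 + 12)/25) = 1.
  m_5 = 25*1 - 12 = 13, d_5 = (294 - 13^2)/25 = 125/25 = 5, a_5 = floor((17 + 13)/5) = 6.
  m_6 = 5*6 - 13 = 17, d_6 = (294 - 17^2)/5 = 5/5 = 1, a_6 = floor((17 + 17)/1) = 34.
  m_7 = 1*34 - 17 = 17, d_7 = (294 - 17^2)/1 = 5/1 = 5: (m_7, d_7) = (m_1, d_1) = (17, 5), so from here the quotients repeat a_1, ..., a_6; the period length is 6.
Hence the expansion of sqrt(294) is a_0 = 17 followed by the repeating block 6, 1, 4, 1, 6, 34 (period 6).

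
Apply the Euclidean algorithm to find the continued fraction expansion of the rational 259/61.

Run the Euclidean algorithm on 259 and 61; the successive quotients are the partial quotients a_0, a_1, ... (each step inverts the fractional part left over by the previous one):
  259 = 4*61 + 15, so a_0 = 4.
  61 = 4*15 + 1, so a_1 = 4.
  15 = 15*1 + 0, so a_2 = 15.
The remainder reaches 0 after 3 divisions, so the expansion has 3 partial quotients, read off in order.

[4; 4, 15]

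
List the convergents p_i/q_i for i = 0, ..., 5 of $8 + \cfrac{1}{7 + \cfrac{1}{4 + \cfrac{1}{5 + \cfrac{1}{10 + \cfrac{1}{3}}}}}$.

Using the convergent recurrence p_i = a_i*p_{i-1} + p_{i-2}, q_i = a_i*q_{i-1} + q_{i-2} with p_{-2}=0, p_{-1}=1, q_{-2}=1, q_{-1}=0:
  i=0: a_0=8, p_0 = 8*1 + 0 = 8, q_0 = 8*0 + 1 = 1.
  i=1: a_1=7, p_1 = 7*8 + 1 = 57, q_1 = 7*1 + 0 = 7.
  i=2: a_2=4, p_2 = 4*57 + 8 = 236, q_2 = 4*7 + 1 = 29.
  i=3: a_3=5, p_3 = 5*236 + 57 = 1237, q_3 = 5*29 + 7 = 152.
  i=4: a_4=10, p_4 = 10*1237 + 236 = 12606, q_4 = 10*152 + 29 = 1549.
  i=5: a_5=3, p_5 = 3*12606 + 1237 = 39055, q_5 = 3*1549 + 152 = 4799.

8/1, 57/7, 236/29, 1237/152, 12606/1549, 39055/4799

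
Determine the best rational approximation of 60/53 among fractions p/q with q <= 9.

9/8

Expand x = 60/53 as a continued fraction with the Euclidean algorithm:
  60 = 1*53 + 7, so a_0 = 1.
  53 = 7*7 + 4, so a_1 = 7.
  7 = 1*4 + 3, so a_2 = 1.
  4 = 1*3 + 1, so a_3 = 1.
  3 = 3*1 + 0, so a_4 = 3.
so x = [1; 7, 1, 1, 3].
Convergents (p_i = a_i*p_{i-1} + p_{i-2}, q_i = a_i*q_{i-1} + q_{i-2} with p_{-2}=0, p_{-1}=1, q_{-2}=1, q_{-1}=0), until the denominator exceeds 9:
  i=0: a_0=1, p_0 = 1*1 + 0 = 1, q_0 = 1*0 + 1 = 1.
  i=1: a_1=7, p_1 = 7*1 + 1 = 8, q_1 = 7*1 + 0 = 7.
  i=2: a_2=1, p_2 = 1*8 + 1 = 9, q_2 = 1*7 + 1 = 8.
  i=3: a_3=1, p_3 = 1*9 + 8 = 17, q_3 = 1*8 + 7 = 15.
q_3 = 15 > 9, so the last convergent with denominator <= 9 is p_2/q_2 = 9/8.
The closest fraction with denominator <= 9 is either p_2/q_2 or the intermediate fraction (k*p_2 + p_1)/(k*q_2 + q_1) with the largest k >= 1 whose denominator stays <= 9; these approach x as k grows, and every other convergent or intermediate fraction in range is farther away.
Largest k: floor((9 - q_1)/q_2) = floor((9 - 7)/8) = 0.
Since k = 0, no intermediate fraction beyond p_2/q_2 has denominator <= 9, so the convergent 9/8 is the closest (its error is |60*8 - 9*53|/(53*8) = 3/424).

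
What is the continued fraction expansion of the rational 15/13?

Run the Euclidean algorithm on 15 and 13; the successive quotients are the partial quotients a_0, a_1, ... (each step inverts the fractional part left over by the previous one):
  15 = 1*13 + 2, so a_0 = 1.
  13 = 6*2 + 1, so a_1 = 6.
  2 = 2*1 + 0, so a_2 = 2.
The remainder reaches 0 after 3 divisions, so the expansion has 3 partial quotients, read off in order.

[1; 6, 2]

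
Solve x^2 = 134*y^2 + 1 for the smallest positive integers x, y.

(x, y) = (145925, 12606)

First expand sqrt(134) as a continued fraction. With x_i = (sqrt(134) + m_i)/d_i and (m_0, d_0) = (0, 1): a_0 = floor(sqrt(134)) = 11, since 11^2 = 121 <= 134 < 144 = 12^2.
Iterate m_{i+1} = d_i*a_i - m_i, d_{i+1} = (134 - m_{i+1}^2)/d_i, a_{i+1} = floor((a_0 + m_{i+1})/d_{i+1}):
  m_1 = 1*11 - 0 = 11, d_1 = (134 - 11^2)/1 = 13/1 = 13, a_1 = floor((11 + 11)/13) = 1.
  m_2 = 13*1 - 11 = 2, d_2 = (134 - 2^2)/13 = 130/13 = 10, a_2 = floor((11 + 2)/10) = 1.
  m_3 = 10*1 - 2 = 8, d_3 = (134 - 8^2)/10 = 70/10 = 7, a_3 = floor((11 + 8)/7) = 2.
  m_4 = 7*2 - 8 = 6, d_4 = (134 - 6^2)/7 = 98/7 = 14, a_4 = floor((11 + 6)/14) = 1.
  m_5 = 14*1 - 6 = 8, d_5 = (134 - 8^2)/14 = 70/14 = 5, a_5 = floor((11 + 8)/5) = 3.
  m_6 = 5*3 - 8 = 7, d_6 = (134 - 7^2)/5 = 85/5 = 17, a_6 = floor((11 + 7)/17) = 1.
  m_7 = 17*1 - 7 = 10, d_7 = (134 - 10^2)/17 = 34/17 = 2, a_7 = floor((11 + 10)/2) = 10.
  m_8 = 2*10 - 10 = 10, d_8 = (134 - 10^2)/2 = 34/2 = 17, a_8 = floor((11 + 10)/17) = 1.
  m_9 = 17*1 - 10 = 7, d_9 = (134 - 7^2)/17 = 85/17 = 5, a_9 = floor((11 + 7)/5) = 3.
  m_10 = 5*3 - 7 = 8, d_10 = (134 - 8^2)/5 = 70/5 = 14, a_10 = floor((11 + 8)/14) = 1.
  m_11 = 14*1 - 8 = 6, d_11 = (134 - 6^2)/14 = 98/14 = 7, a_11 = floor((11 + 6)/7) = 2.
  m_12 = 7*2 - 6 = 8, d_12 = (134 - 8^2)/7 = 70/7 = 10, a_12 = floor((11 + 8)/10) = 1.
  m_13 = 10*1 - 8 = 2, d_13 = (134 - 2^2)/10 = 130/10 = 13, a_13 = floor((11 + 2)/13) = 1.
  m_14 = 13*1 - 2 = 11, d_14 = (134 - 11^2)/13 = 13/13 = 1, a_14 = floor((11 + 11)/1) = 22.
  m_15 = 1*22 - 11 = 11, d_15 = (134 - 11^2)/1 = 13/1 = 13: (m_15, d_15) = (m_1, d_1) = (11, 13), so from here the quotients repeat a_1, ..., a_14; the period length is 14.
So sqrt(134) = [11; (1, 1, 2, 1, 3, 1, 10, 1, 3, 1, 2, 1, 1, 22)] with period length k = 14.
k is even, so the fundamental solution of x^2 - 134y^2 = 1 is (p_{k-1}, q_{k-1}) = (p_13, q_13); compute convergents through index 13.
Convergents (p_i = a_i*p_{i-1} + p_{i-2}, q_i = a_i*q_{i-1} + q_{i-2} with p_{-2}=0, p_{-1}=1, q_{-2}=1, q_{-1}=0):
  i=0: a_0=11, p_0 = 11*1 + 0 = 11, q_0 = 11*0 + 1 = 1.
  i=1: a_1=1, p_1 = 1*11 + 1 = 12, q_1 = 1*1 + 0 = 1.
  i=2: a_2=1, p_2 = 1*12 + 11 = 23, q_2 = 1*1 + 1 = 2.
  i=3: a_3=2, p_3 = 2*23 + 12 = 58, q_3 = 2*2 + 1 = 5.
  i=4: a_4=1, p_4 = 1*58 + 23 = 81, q_4 = 1*5 + 2 = 7.
  i=5: a_5=3, p_5 = 3*81 + 58 = 301, q_5 = 3*7 + 5 = 26.
  i=6: a_6=1, p_6 = 1*301 + 81 = 382, q_6 = 1*26 + 7 = 33.
  i=7: a_7=10, p_7 = 10*382 + 301 = 4121, q_7 = 10*33 + 26 = 356.
  i=8: a_8=1, p_8 = 1*4121 + 382 = 4503, q_8 = 1*356 + 33 = 389.
  i=9: a_9=3, p_9 = 3*4503 + 4121 = 17630, q_9 = 3*389 + 356 = 1523.
  i=10: a_10=1, p_10 = 1*17630 + 4503 = 22133, q_10 = 1*1523 + 389 = 1912.
  i=11: a_11=2, p_11 = 2*22133 + 17630 = 61896, q_11 = 2*1912 + 1523 = 5347.
  i=12: a_12=1, p_12 = 1*61896 + 22133 = 84029, q_12 = 1*5347 + 1912 = 7259.
  i=13: a_13=1, p_13 = 1*84029 + 61896 = 145925, q_13 = 1*7259 + 5347 = 12606.
Check: 145925^2 - 134*12606^2 = 21294105625 - 21294105624 = 1, so (x, y) = (145925, 12606) solves the equation, and by the theorem it is the least positive solution.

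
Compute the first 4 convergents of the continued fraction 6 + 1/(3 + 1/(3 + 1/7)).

6/1, 19/3, 63/10, 460/73

Using the convergent recurrence p_i = a_i*p_{i-1} + p_{i-2}, q_i = a_i*q_{i-1} + q_{i-2} with p_{-2}=0, p_{-1}=1, q_{-2}=1, q_{-1}=0:
  i=0: a_0=6, p_0 = 6*1 + 0 = 6, q_0 = 6*0 + 1 = 1.
  i=1: a_1=3, p_1 = 3*6 + 1 = 19, q_1 = 3*1 + 0 = 3.
  i=2: a_2=3, p_2 = 3*19 + 6 = 63, q_2 = 3*3 + 1 = 10.
  i=3: a_3=7, p_3 = 7*63 + 19 = 460, q_3 = 7*10 + 3 = 73.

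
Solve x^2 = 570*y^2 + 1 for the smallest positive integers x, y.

First expand sqrt(570) as a continued fraction. With x_i = (sqrt(570) + m_i)/d_i and (m_0, d_0) = (0, 1): a_0 = floor(sqrt(570)) = 23, since 23^2 = 529 <= 570 < 576 = 24^2.
Iterate m_{i+1} = d_i*a_i - m_i, d_{i+1} = (570 - m_{i+1}^2)/d_i, a_{i+1} = floor((a_0 + m_{i+1})/d_{i+1}):
  m_1 = 1*23 - 0 = 23, d_1 = (570 - 23^2)/1 = 41/1 = 41, a_1 = floor((23 + 23)/41) = 1.
  m_2 = 41*1 - 23 = 18, d_2 = (570 - 18^2)/41 = 246/41 = 6, a_2 = floor((23 + 18)/6) = 6.
  m_3 = 6*6 - 18 = 18, d_3 = (570 - 18^2)/6 = 246/6 = 41, a_3 = floor((23 + 18)/41) = 1.
  m_4 = 41*1 - 18 = 23, d_4 = (570 - 23^2)/41 = 41/41 = 1, a_4 = floor((23 + 23)/1) = 46.
  m_5 = 1*46 - 23 = 23, d_5 = (570 - 23^2)/1 = 41/1 = 41: (m_5, d_5) = (m_1, d_1) = (23, 41), so from here the quotients repeat a_1, ..., a_4; the period length is 4.
So sqrt(570) = [23; (1, 6, 1, 46)] with period length k = 4.
k is even, so the fundamental solution of x^2 - 570y^2 = 1 is (p_{k-1}, q_{k-1}) = (p_3, q_3); compute convergents through index 3.
Convergents (p_i = a_i*p_{i-1} + p_{i-2}, q_i = a_i*q_{i-1} + q_{i-2} with p_{-2}=0, p_{-1}=1, q_{-2}=1, q_{-1}=0):
  i=0: a_0=23, p_0 = 23*1 + 0 = 23, q_0 = 23*0 + 1 = 1.
  i=1: a_1=1, p_1 = 1*23 + 1 = 24, q_1 = 1*1 + 0 = 1.
  i=2: a_2=6, p_2 = 6*24 + 23 = 167, q_2 = 6*1 + 1 = 7.
  i=3: a_3=1, p_3 = 1*167 + 24 = 191, q_3 = 1*7 + 1 = 8.
Check: 191^2 - 570*8^2 = 36481 - 36480 = 1, so (x, y) = (191, 8) solves the equation, and by the theorem it is the least positive solution.

(x, y) = (191, 8)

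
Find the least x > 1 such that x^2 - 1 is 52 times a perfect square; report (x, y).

First expand sqrt(52) as a continued fraction. With x_i = (sqrt(52) + m_i)/d_i and (m_0, d_0) = (0, 1): a_0 = floor(sqrt(52)) = 7, since 7^2 = 49 <= 52 < 64 = 8^2.
Iterate m_{i+1} = d_i*a_i - m_i, d_{i+1} = (52 - m_{i+1}^2)/d_i, a_{i+1} = floor((a_0 + m_{i+1})/d_{i+1}):
  m_1 = 1*7 - 0 = 7, d_1 = (52 - 7^2)/1 = 3/1 = 3, a_1 = floor((7 + 7)/3) = 4.
  m_2 = 3*4 - 7 = 5, d_2 = (52 - 5^2)/3 = 27/3 = 9, a_2 = floor((7 + 5)/9) = 1.
  m_3 = 9*1 - 5 = 4, d_3 = (52 - 4^2)/9 = 36/9 = 4, a_3 = floor((7 + 4)/4) = 2.
  m_4 = 4*2 - 4 = 4, d_4 = (52 - 4^2)/4 = 36/4 = 9, a_4 = floor((7 + 4)/9) = 1.
  m_5 = 9*1 - 4 = 5, d_5 = (52 - 5^2)/9 = 27/9 = 3, a_5 = floor((7 + 5)/3) = 4.
  m_6 = 3*4 - 5 = 7, d_6 = (52 - 7^2)/3 = 3/3 = 1, a_6 = floor((7 + 7)/1) = 14.
  m_7 = 1*14 - 7 = 7, d_7 = (52 - 7^2)/1 = 3/1 = 3: (m_7, d_7) = (m_1, d_1) = (7, 3), so from here the quotients repeat a_1, ..., a_6; the period length is 6.
So sqrt(52) = [7; (4, 1, 2, 1, 4, 14)] with period length k = 6.
k is even, so the fundamental solution of x^2 - 52y^2 = 1 is (p_{k-1}, q_{k-1}) = (p_5, q_5); compute convergents through index 5.
Convergents (p_i = a_i*p_{i-1} + p_{i-2}, q_i = a_i*q_{i-1} + q_{i-2} with p_{-2}=0, p_{-1}=1, q_{-2}=1, q_{-1}=0):
  i=0: a_0=7, p_0 = 7*1 + 0 = 7, q_0 = 7*0 + 1 = 1.
  i=1: a_1=4, p_1 = 4*7 + 1 = 29, q_1 = 4*1 + 0 = 4.
  i=2: a_2=1, p_2 = 1*29 + 7 = 36, q_2 = 1*4 + 1 = 5.
  i=3: a_3=2, p_3 = 2*36 + 29 = 101, q_3 = 2*5 + 4 = 14.
  i=4: a_4=1, p_4 = 1*101 + 36 = 137, q_4 = 1*14 + 5 = 19.
  i=5: a_5=4, p_5 = 4*137 + 101 = 649, q_5 = 4*19 + 14 = 90.
Check: 649^2 - 52*90^2 = 421201 - 421200 = 1, so (x, y) = (649, 90) solves the equation, and by the theorem it is the least positive solution.

(x, y) = (649, 90)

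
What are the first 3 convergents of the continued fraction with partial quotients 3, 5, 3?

Using the convergent recurrence p_i = a_i*p_{i-1} + p_{i-2}, q_i = a_i*q_{i-1} + q_{i-2} with p_{-2}=0, p_{-1}=1, q_{-2}=1, q_{-1}=0:
  i=0: a_0=3, p_0 = 3*1 + 0 = 3, q_0 = 3*0 + 1 = 1.
  i=1: a_1=5, p_1 = 5*3 + 1 = 16, q_1 = 5*1 + 0 = 5.
  i=2: a_2=3, p_2 = 3*16 + 3 = 51, q_2 = 3*5 + 1 = 16.

3/1, 16/5, 51/16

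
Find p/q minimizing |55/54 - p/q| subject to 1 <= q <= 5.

Expand x = 55/54 as a continued fraction with the Euclidean algorithm:
  55 = 1*54 + 1, so a_0 = 1.
  54 = 54*1 + 0, so a_1 = 54.
so x = [1; 54].
Convergents (p_i = a_i*p_{i-1} + p_{i-2}, q_i = a_i*q_{i-1} + q_{i-2} with p_{-2}=0, p_{-1}=1, q_{-2}=1, q_{-1}=0), until the denominator exceeds 5:
  i=0: a_0=1, p_0 = 1*1 + 0 = 1, q_0 = 1*0 + 1 = 1.
  i=1: a_1=54, p_1 = 54*1 + 1 = 55, q_1 = 54*1 + 0 = 54.
q_1 = 54 > 5, so the last convergent with denominator <= 5 is p_0/q_0 = 1/1.
The closest fraction with denominator <= 5 is either p_0/q_0 or the intermediate fraction (k*p_0 + p_{-1})/(k*q_0 + q_{-1}) with the largest k >= 1 whose denominator stays <= 5; these approach x as k grows, and every other convergent or intermediate fraction in range is farther away.
Largest k: floor((5 - q_{-1})/q_0) = floor((5 - 0)/1) = 5 (using the seeds p_{-1} = 1, q_{-1} = 0).
That gives (5*1 + 1)/(5*1 + 0) = 6/5.
Compare the errors: |x - 1/1| = |55*1 - 1*54|/(54*1) = 1/54, and |x - 6/5| = |55*5 - 6*54|/(54*5) = 49/270.
Cross-multiplying, 1*270 = 270 < 2646 = 49*54, so 1/54 is smaller: the convergent 1/1 is closer to x than 6/5.

1/1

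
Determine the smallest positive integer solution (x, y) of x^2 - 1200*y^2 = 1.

First expand sqrt(1200) as a continued fraction. With x_i = (sqrt(1200) + m_i)/d_i and (m_0, d_0) = (0, 1): a_0 = floor(sqrt(1200)) = 34, since 34^2 = 1156 <= 1200 < 1225 = 35^2.
Iterate m_{i+1} = d_i*a_i - m_i, d_{i+1} = (1200 - m_{i+1}^2)/d_i, a_{i+1} = floor((a_0 + m_{i+1})/d_{i+1}):
  m_1 = 1*34 - 0 = 34, d_1 = (1200 - 34^2)/1 = 44/1 = 44, a_1 = floor((34 + 34)/44) = 1.
  m_2 = 44*1 - 34 = 10, d_2 = (1200 - 10^2)/44 = 1100/44 = 25, a_2 = floor((34 + 10)/25) = 1.
  m_3 = 25*1 - 10 = 15, d_3 = (1200 - 15^2)/25 = 975/25 = 39, a_3 = floor((34 + 15)/39) = 1.
  m_4 = 39*1 - 15 = 24, d_4 = (1200 - 24^2)/39 = 624/39 = 16, a_4 = floor((34 + 24)/16) = 3.
  m_5 = 16*3 - 24 = 24, d_5 = (1200 - 24^2)/16 = 624/16 = 39, a_5 = floor((34 + 24)/39) = 1.
  m_6 = 39*1 - 24 = 15, d_6 = (1200 - 15^2)/39 = 975/39 = 25, a_6 = floor((34 + 15)/25) = 1.
  m_7 = 25*1 - 15 = 10, d_7 = (1200 - 10^2)/25 = 1100/25 = 44, a_7 = floor((34 + 10)/44) = 1.
  m_8 = 44*1 - 10 = 34, d_8 = (1200 - 34^2)/44 = 44/44 = 1, a_8 = floor((34 + 34)/1) = 68.
  m_9 = 1*68 - 34 = 34, d_9 = (1200 - 34^2)/1 = 44/1 = 44: (m_9, d_9) = (m_1, d_1) = (34, 44), so from here the quotients repeat a_1, ..., a_8; the period length is 8.
So sqrt(1200) = [34; (1, 1, 1, 3, 1, 1, 1, 68)] with period length k = 8.
k is even, so the fundamental solution of x^2 - 1200y^2 = 1 is (p_{k-1}, q_{k-1}) = (p_7, q_7); compute convergents through index 7.
Convergents (p_i = a_i*p_{i-1} + p_{i-2}, q_i = a_i*q_{i-1} + q_{i-2} with p_{-2}=0, p_{-1}=1, q_{-2}=1, q_{-1}=0):
  i=0: a_0=34, p_0 = 34*1 + 0 = 34, q_0 = 34*0 + 1 = 1.
  i=1: a_1=1, p_1 = 1*34 + 1 = 35, q_1 = 1*1 + 0 = 1.
  i=2: a_2=1, p_2 = 1*35 + 34 = 69, q_2 = 1*1 + 1 = 2.
  i=3: a_3=1, p_3 = 1*69 + 35 = 104, q_3 = 1*2 + 1 = 3.
  i=4: a_4=3, p_4 = 3*104 + 69 = 381, q_4 = 3*3 + 2 = 11.
  i=5: a_5=1, p_5 = 1*381 + 104 = 485, q_5 = 1*11 + 3 = 14.
  i=6: a_6=1, p_6 = 1*485 + 381 = 866, q_6 = 1*14 + 11 = 25.
  i=7: a_7=1, p_7 = 1*866 + 485 = 1351, q_7 = 1*25 + 14 = 39.
Check: 1351^2 - 1200*39^2 = 1825201 - 1825200 = 1, so (x, y) = (1351, 39) solves the equation, and by the theorem it is the least positive solution.

(x, y) = (1351, 39)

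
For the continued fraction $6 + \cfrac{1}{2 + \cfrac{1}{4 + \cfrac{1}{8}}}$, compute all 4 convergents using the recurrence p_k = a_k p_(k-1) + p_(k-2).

6/1, 13/2, 58/9, 477/74

Using the convergent recurrence p_i = a_i*p_{i-1} + p_{i-2}, q_i = a_i*q_{i-1} + q_{i-2} with p_{-2}=0, p_{-1}=1, q_{-2}=1, q_{-1}=0:
  i=0: a_0=6, p_0 = 6*1 + 0 = 6, q_0 = 6*0 + 1 = 1.
  i=1: a_1=2, p_1 = 2*6 + 1 = 13, q_1 = 2*1 + 0 = 2.
  i=2: a_2=4, p_2 = 4*13 + 6 = 58, q_2 = 4*2 + 1 = 9.
  i=3: a_3=8, p_3 = 8*58 + 13 = 477, q_3 = 8*9 + 2 = 74.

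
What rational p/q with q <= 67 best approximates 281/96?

161/55

Expand x = 281/96 as a continued fraction with the Euclidean algorithm:
  281 = 2*96 + 89, so a_0 = 2.
  96 = 1*89 + 7, so a_1 = 1.
  89 = 12*7 + 5, so a_2 = 12.
  7 = 1*5 + 2, so a_3 = 1.
  5 = 2*2 + 1, so a_4 = 2.
  2 = 2*1 + 0, so a_5 = 2.
so x = [2; 1, 12, 1, 2, 2].
Convergents (p_i = a_i*p_{i-1} + p_{i-2}, q_i = a_i*q_{i-1} + q_{i-2} with p_{-2}=0, p_{-1}=1, q_{-2}=1, q_{-1}=0), until the denominator exceeds 67:
  i=0: a_0=2, p_0 = 2*1 + 0 = 2, q_0 = 2*0 + 1 = 1.
  i=1: a_1=1, p_1 = 1*2 + 1 = 3, q_1 = 1*1 + 0 = 1.
  i=2: a_2=12, p_2 = 12*3 + 2 = 38, q_2 = 12*1 + 1 = 13.
  i=3: a_3=1, p_3 = 1*38 + 3 = 41, q_3 = 1*13 + 1 = 14.
  i=4: a_4=2, p_4 = 2*41 + 38 = 120, q_4 = 2*14 + 13 = 41.
  i=5: a_5=2, p_5 = 2*120 + 41 = 281, q_5 = 2*41 + 14 = 96.
q_5 = 96 > 67, so the last convergent with denominator <= 67 is p_4/q_4 = 120/41.
The closest fraction with denominator <= 67 is either p_4/q_4 or the intermediate fraction (k*p_4 + p_3)/(k*q_4 + q_3) with the largest k >= 1 whose denominator stays <= 67; these approach x as k grows, and every other convergent or intermediate fraction in range is farther away.
Largest k: floor((67 - q_3)/q_4) = floor((67 - 14)/41) = 1.
That gives (1*120 + 41)/(1*41 + 14) = 161/55.
Compare the errors: |x - 120/41| = |281*41 - 120*96|/(96*41) = 1/3936, and |x - 161/55| = |281*55 - 161*96|/(96*55) = 1/5280.
Cross-multiplying, 1*3936 = 3936 < 5280 = 1*5280, so 1/5280 is smaller: the intermediate fraction 161/55 is closer to x than 120/41.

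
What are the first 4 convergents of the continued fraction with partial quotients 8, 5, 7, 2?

8/1, 41/5, 295/36, 631/77

Using the convergent recurrence p_i = a_i*p_{i-1} + p_{i-2}, q_i = a_i*q_{i-1} + q_{i-2} with p_{-2}=0, p_{-1}=1, q_{-2}=1, q_{-1}=0:
  i=0: a_0=8, p_0 = 8*1 + 0 = 8, q_0 = 8*0 + 1 = 1.
  i=1: a_1=5, p_1 = 5*8 + 1 = 41, q_1 = 5*1 + 0 = 5.
  i=2: a_2=7, p_2 = 7*41 + 8 = 295, q_2 = 7*5 + 1 = 36.
  i=3: a_3=2, p_3 = 2*295 + 41 = 631, q_3 = 2*36 + 5 = 77.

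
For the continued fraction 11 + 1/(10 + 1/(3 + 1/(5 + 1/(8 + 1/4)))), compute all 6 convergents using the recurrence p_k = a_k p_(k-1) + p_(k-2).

11/1, 111/10, 344/31, 1831/165, 14992/1351, 61799/5569

Using the convergent recurrence p_i = a_i*p_{i-1} + p_{i-2}, q_i = a_i*q_{i-1} + q_{i-2} with p_{-2}=0, p_{-1}=1, q_{-2}=1, q_{-1}=0:
  i=0: a_0=11, p_0 = 11*1 + 0 = 11, q_0 = 11*0 + 1 = 1.
  i=1: a_1=10, p_1 = 10*11 + 1 = 111, q_1 = 10*1 + 0 = 10.
  i=2: a_2=3, p_2 = 3*111 + 11 = 344, q_2 = 3*10 + 1 = 31.
  i=3: a_3=5, p_3 = 5*344 + 111 = 1831, q_3 = 5*31 + 10 = 165.
  i=4: a_4=8, p_4 = 8*1831 + 344 = 14992, q_4 = 8*165 + 31 = 1351.
  i=5: a_5=4, p_5 = 4*14992 + 1831 = 61799, q_5 = 4*1351 + 165 = 5569.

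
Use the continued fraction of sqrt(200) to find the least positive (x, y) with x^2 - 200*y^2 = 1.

First expand sqrt(200) as a continued fraction. With x_i = (sqrt(200) + m_i)/d_i and (m_0, d_0) = (0, 1): a_0 = floor(sqrt(200)) = 14, since 14^2 = 196 <= 200 < 225 = 15^2.
Iterate m_{i+1} = d_i*a_i - m_i, d_{i+1} = (200 - m_{i+1}^2)/d_i, a_{i+1} = floor((a_0 + m_{i+1})/d_{i+1}):
  m_1 = 1*14 - 0 = 14, d_1 = (200 - 14^2)/1 = 4/1 = 4, a_1 = floor((14 + 14)/4) = 7.
  m_2 = 4*7 - 14 = 14, d_2 = (200 - 14^2)/4 = 4/4 = 1, a_2 = floor((14 + 14)/1) = 28.
  m_3 = 1*28 - 14 = 14, d_3 = (200 - 14^2)/1 = 4/1 = 4: (m_3, d_3) = (m_1, d_1) = (14, 4), so from here the quotients repeat a_1, a_2; the period length is 2.
So sqrt(200) = [14; (7, 28)] with period length k = 2.
k is even, so the fundamental solution of x^2 - 200y^2 = 1 is (p_{k-1}, q_{k-1}) = (p_1, q_1); compute convergents through index 1.
Convergents (p_i = a_i*p_{i-1} + p_{i-2}, q_i = a_i*q_{i-1} + q_{i-2} with p_{-2}=0, p_{-1}=1, q_{-2}=1, q_{-1}=0):
  i=0: a_0=14, p_0 = 14*1 + 0 = 14, q_0 = 14*0 + 1 = 1.
  i=1: a_1=7, p_1 = 7*14 + 1 = 99, q_1 = 7*1 + 0 = 7.
Check: 99^2 - 200*7^2 = 9801 - 9800 = 1, so (x, y) = (99, 7) solves the equation, and by the theorem it is the least positive solution.

(x, y) = (99, 7)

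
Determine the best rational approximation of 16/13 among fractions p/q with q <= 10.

Expand x = 16/13 as a continued fraction with the Euclidean algorithm:
  16 = 1*13 + 3, so a_0 = 1.
  13 = 4*3 + 1, so a_1 = 4.
  3 = 3*1 + 0, so a_2 = 3.
so x = [1; 4, 3].
Convergents (p_i = a_i*p_{i-1} + p_{i-2}, q_i = a_i*q_{i-1} + q_{i-2} with p_{-2}=0, p_{-1}=1, q_{-2}=1, q_{-1}=0), until the denominator exceeds 10:
  i=0: a_0=1, p_0 = 1*1 + 0 = 1, q_0 = 1*0 + 1 = 1.
  i=1: a_1=4, p_1 = 4*1 + 1 = 5, q_1 = 4*1 + 0 = 4.
  i=2: a_2=3, p_2 = 3*5 + 1 = 16, q_2 = 3*4 + 1 = 13.
q_2 = 13 > 10, so the last convergent with denominator <= 10 is p_1/q_1 = 5/4.
The closest fraction with denominator <= 10 is either p_1/q_1 or the intermediate fraction (k*p_1 + p_0)/(k*q_1 + q_0) with the largest k >= 1 whose denominator stays <= 10; these approach x as k grows, and every other convergent or intermediate fraction in range is farther away.
Largest k: floor((10 - q_0)/q_1) = floor((10 - 1)/4) = 2.
That gives (2*5 + 1)/(2*4 + 1) = 11/9.
Compare the errors: |x - 5/4| = |16*4 - 5*13|/(13*4) = 1/52, and |x - 11/9| = |16*9 - 11*13|/(13*9) = 1/117.
Cross-multiplying, 1*52 = 52 < 117 = 1*117, so 1/117 is smaller: the intermediate fraction 11/9 is closer to x than 5/4.

11/9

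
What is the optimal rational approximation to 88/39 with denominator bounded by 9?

9/4

Expand x = 88/39 as a continued fraction with the Euclidean algorithm:
  88 = 2*39 + 10, so a_0 = 2.
  39 = 3*10 + 9, so a_1 = 3.
  10 = 1*9 + 1, so a_2 = 1.
  9 = 9*1 + 0, so a_3 = 9.
so x = [2; 3, 1, 9].
Convergents (p_i = a_i*p_{i-1} + p_{i-2}, q_i = a_i*q_{i-1} + q_{i-2} with p_{-2}=0, p_{-1}=1, q_{-2}=1, q_{-1}=0), until the denominator exceeds 9:
  i=0: a_0=2, p_0 = 2*1 + 0 = 2, q_0 = 2*0 + 1 = 1.
  i=1: a_1=3, p_1 = 3*2 + 1 = 7, q_1 = 3*1 + 0 = 3.
  i=2: a_2=1, p_2 = 1*7 + 2 = 9, q_2 = 1*3 + 1 = 4.
  i=3: a_3=9, p_3 = 9*9 + 7 = 88, q_3 = 9*4 + 3 = 39.
q_3 = 39 > 9, so the last convergent with denominator <= 9 is p_2/q_2 = 9/4.
The closest fraction with denominator <= 9 is either p_2/q_2 or the intermediate fraction (k*p_2 + p_1)/(k*q_2 + q_1) with the largest k >= 1 whose denominator stays <= 9; these approach x as k grows, and every other convergent or intermediate fraction in range is farther away.
Largest k: floor((9 - q_1)/q_2) = floor((9 - 3)/4) = 1.
That gives (1*9 + 7)/(1*4 + 3) = 16/7.
Compare the errors: |x - 9/4| = |88*4 - 9*39|/(39*4) = 1/156, and |x - 16/7| = |88*7 - 16*39|/(39*7) = 8/273.
Cross-multiplying, 1*273 = 273 < 1248 = 8*156, so 1/156 is smaller: the convergent 9/4 is closer to x than 16/7.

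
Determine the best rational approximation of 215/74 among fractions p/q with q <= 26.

Expand x = 215/74 as a continued fraction with the Euclidean algorithm:
  215 = 2*74 + 67, so a_0 = 2.
  74 = 1*67 + 7, so a_1 = 1.
  67 = 9*7 + 4, so a_2 = 9.
  7 = 1*4 + 3, so a_3 = 1.
  4 = 1*3 + 1, so a_4 = 1.
  3 = 3*1 + 0, so a_5 = 3.
so x = [2; 1, 9, 1, 1, 3].
Convergents (p_i = a_i*p_{i-1} + p_{i-2}, q_i = a_i*q_{i-1} + q_{i-2} with p_{-2}=0, p_{-1}=1, q_{-2}=1, q_{-1}=0), until the denominator exceeds 26:
  i=0: a_0=2, p_0 = 2*1 + 0 = 2, q_0 = 2*0 + 1 = 1.
  i=1: a_1=1, p_1 = 1*2 + 1 = 3, q_1 = 1*1 + 0 = 1.
  i=2: a_2=9, p_2 = 9*3 + 2 = 29, q_2 = 9*1 + 1 = 10.
  i=3: a_3=1, p_3 = 1*29 + 3 = 32, q_3 = 1*10 + 1 = 11.
  i=4: a_4=1, p_4 = 1*32 + 29 = 61, q_4 = 1*11 + 10 = 21.
  i=5: a_5=3, p_5 = 3*61 + 32 = 215, q_5 = 3*21 + 11 = 74.
q_5 = 74 > 26, so the last convergent with denominator <= 26 is p_4/q_4 = 61/21.
The closest fraction with denominator <= 26 is either p_4/q_4 or the intermediate fraction (k*p_4 + p_3)/(k*q_4 + q_3) with the largest k >= 1 whose denominator stays <= 26; these approach x as k grows, and every other convergent or intermediate fraction in range is farther away.
Largest k: floor((26 - q_3)/q_4) = floor((26 - 11)/21) = 0.
Since k = 0, no intermediate fraction beyond p_4/q_4 has denominator <= 26, so the convergent 61/21 is the closest (its error is |215*21 - 61*74|/(74*21) = 1/1554).

61/21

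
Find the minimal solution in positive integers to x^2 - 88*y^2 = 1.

First expand sqrt(88) as a continued fraction. With x_i = (sqrt(88) + m_i)/d_i and (m_0, d_0) = (0, 1): a_0 = floor(sqrt(88)) = 9, since 9^2 = 81 <= 88 < 100 = 10^2.
Iterate m_{i+1} = d_i*a_i - m_i, d_{i+1} = (88 - m_{i+1}^2)/d_i, a_{i+1} = floor((a_0 + m_{i+1})/d_{i+1}):
  m_1 = 1*9 - 0 = 9, d_1 = (88 - 9^2)/1 = 7/1 = 7, a_1 = floor((9 + 9)/7) = 2.
  m_2 = 7*2 - 9 = 5, d_2 = (88 - 5^2)/7 = 63/7 = 9, a_2 = floor((9 + 5)/9) = 1.
  m_3 = 9*1 - 5 = 4, d_3 = (88 - 4^2)/9 = 72/9 = 8, a_3 = floor((9 + 4)/8) = 1.
  m_4 = 8*1 - 4 = 4, d_4 = (88 - 4^2)/8 = 72/8 = 9, a_4 = floor((9 + 4)/9) = 1.
  m_5 = 9*1 - 4 = 5, d_5 = (88 - 5^2)/9 = 63/9 = 7, a_5 = floor((9 + 5)/7) = 2.
  m_6 = 7*2 - 5 = 9, d_6 = (88 - 9^2)/7 = 7/7 = 1, a_6 = floor((9 + 9)/1) = 18.
  m_7 = 1*18 - 9 = 9, d_7 = (88 - 9^2)/1 = 7/1 = 7: (m_7, d_7) = (m_1, d_1) = (9, 7), so from here the quotients repeat a_1, ..., a_6; the period length is 6.
So sqrt(88) = [9; (2, 1, 1, 1, 2, 18)] with period length k = 6.
k is even, so the fundamental solution of x^2 - 88y^2 = 1 is (p_{k-1}, q_{k-1}) = (p_5, q_5); compute convergents through index 5.
Convergents (p_i = a_i*p_{i-1} + p_{i-2}, q_i = a_i*q_{i-1} + q_{i-2} with p_{-2}=0, p_{-1}=1, q_{-2}=1, q_{-1}=0):
  i=0: a_0=9, p_0 = 9*1 + 0 = 9, q_0 = 9*0 + 1 = 1.
  i=1: a_1=2, p_1 = 2*9 + 1 = 19, q_1 = 2*1 + 0 = 2.
  i=2: a_2=1, p_2 = 1*19 + 9 = 28, q_2 = 1*2 + 1 = 3.
  i=3: a_3=1, p_3 = 1*28 + 19 = 47, q_3 = 1*3 + 2 = 5.
  i=4: a_4=1, p_4 = 1*47 + 28 = 75, q_4 = 1*5 + 3 = 8.
  i=5: a_5=2, p_5 = 2*75 + 47 = 197, q_5 = 2*8 + 5 = 21.
Check: 197^2 - 88*21^2 = 38809 - 38808 = 1, so (x, y) = (197, 21) solves the equation, and by the theorem it is the least positive solution.

(x, y) = (197, 21)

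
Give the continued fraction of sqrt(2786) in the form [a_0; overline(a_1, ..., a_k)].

[52; overline(1, 3, 1, 1, 2, 52, 2, 1, 1, 3, 1, 104)]

Write x_i = (sqrt(2786) + m_i)/d_i with (m_0, d_0) = (0, 1). a_0 = floor(sqrt(2786)) = 52, since 52^2 = 2704 <= 2786 < 2809 = 53^2.
Iterate m_{i+1} = d_i*a_i - m_i, d_{i+1} = (2786 - m_{i+1}^2)/d_i, a_{i+1} = floor((a_0 + m_{i+1})/d_{i+1}):
  m_1 = 1*52 - 0 = 52, d_1 = (2786 - 52^2)/1 = 82/1 = 82, a_1 = floor((52 + 52)/82) = 1.
  m_2 = 82*1 - 52 = 30, d_2 = (2786 - 30^2)/82 = 1886/82 = 23, a_2 = floor((52 + 30)/23) = 3.
  m_3 = 23*3 - 30 = 39, d_3 = (2786 - 39^2)/23 = 1265/23 = 55, a_3 = floor((52 + 39)/55) = 1.
  m_4 = 55*1 - 39 = 16, d_4 = (2786 - 16^2)/55 = 2530/55 = 46, a_4 = floor((52 + 16)/46) = 1.
  m_5 = 46*1 - 16 = 30, d_5 = (2786 - 30^2)/46 = 1886/46 = 41, a_5 = floor((52 + 30)/41) = 2.
  m_6 = 41*2 - 30 = 52, d_6 = (2786 - 52^2)/41 = 82/41 = 2, a_6 = floor((52 + 52)/2) = 52.
  m_7 = 2*52 - 52 = 52, d_7 = (2786 - 52^2)/2 = 82/2 = 41, a_7 = floor((52 + 52)/41) = 2.
  m_8 = 41*2 - 52 = 30, d_8 = (2786 - 30^2)/41 = 1886/41 = 46, a_8 = floor((52 + 30)/46) = 1.
  m_9 = 46*1 - 30 = 16, d_9 = (2786 - 16^2)/46 = 2530/46 = 55, a_9 = floor((52 + 16)/55) = 1.
  m_10 = 55*1 - 16 = 39, d_10 = (2786 - 39^2)/55 = 1265/55 = 23, a_10 = floor((52 + 39)/23) = 3.
  m_11 = 23*3 - 39 = 30, d_11 = (2786 - 30^2)/23 = 1886/23 = 82, a_11 = floor((52 + 30)/82) = 1.
  m_12 = 82*1 - 30 = 52, d_12 = (2786 - 52^2)/82 = 82/82 = 1, a_12 = floor((52 + 52)/1) = 104.
  m_13 = 1*104 - 52 = 52, d_13 = (2786 - 52^2)/1 = 82/1 = 82: (m_13, d_13) = (m_1, d_1) = (52, 82), so from here the quotients repeat a_1, ..., a_12; the period length is 12.
Hence the expansion of sqrt(2786) is a_0 = 52 followed by the repeating block 1, 3, 1, 1, 2, 52, 2, 1, 1, 3, 1, 104 (period 12).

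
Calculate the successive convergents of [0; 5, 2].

Using the convergent recurrence p_i = a_i*p_{i-1} + p_{i-2}, q_i = a_i*q_{i-1} + q_{i-2} with p_{-2}=0, p_{-1}=1, q_{-2}=1, q_{-1}=0:
  i=0: a_0=0, p_0 = 0*1 + 0 = 0, q_0 = 0*0 + 1 = 1.
  i=1: a_1=5, p_1 = 5*0 + 1 = 1, q_1 = 5*1 + 0 = 5.
  i=2: a_2=2, p_2 = 2*1 + 0 = 2, q_2 = 2*5 + 1 = 11.

0/1, 1/5, 2/11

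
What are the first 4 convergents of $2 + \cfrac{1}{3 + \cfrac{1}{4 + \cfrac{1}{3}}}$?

Using the convergent recurrence p_i = a_i*p_{i-1} + p_{i-2}, q_i = a_i*q_{i-1} + q_{i-2} with p_{-2}=0, p_{-1}=1, q_{-2}=1, q_{-1}=0:
  i=0: a_0=2, p_0 = 2*1 + 0 = 2, q_0 = 2*0 + 1 = 1.
  i=1: a_1=3, p_1 = 3*2 + 1 = 7, q_1 = 3*1 + 0 = 3.
  i=2: a_2=4, p_2 = 4*7 + 2 = 30, q_2 = 4*3 + 1 = 13.
  i=3: a_3=3, p_3 = 3*30 + 7 = 97, q_3 = 3*13 + 3 = 42.

2/1, 7/3, 30/13, 97/42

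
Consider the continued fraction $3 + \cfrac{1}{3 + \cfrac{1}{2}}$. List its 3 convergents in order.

Using the convergent recurrence p_i = a_i*p_{i-1} + p_{i-2}, q_i = a_i*q_{i-1} + q_{i-2} with p_{-2}=0, p_{-1}=1, q_{-2}=1, q_{-1}=0:
  i=0: a_0=3, p_0 = 3*1 + 0 = 3, q_0 = 3*0 + 1 = 1.
  i=1: a_1=3, p_1 = 3*3 + 1 = 10, q_1 = 3*1 + 0 = 3.
  i=2: a_2=2, p_2 = 2*10 + 3 = 23, q_2 = 2*3 + 1 = 7.

3/1, 10/3, 23/7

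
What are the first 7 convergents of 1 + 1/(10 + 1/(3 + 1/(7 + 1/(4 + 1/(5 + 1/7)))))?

1/1, 11/10, 34/31, 249/227, 1030/939, 5399/4922, 38823/35393

Using the convergent recurrence p_i = a_i*p_{i-1} + p_{i-2}, q_i = a_i*q_{i-1} + q_{i-2} with p_{-2}=0, p_{-1}=1, q_{-2}=1, q_{-1}=0:
  i=0: a_0=1, p_0 = 1*1 + 0 = 1, q_0 = 1*0 + 1 = 1.
  i=1: a_1=10, p_1 = 10*1 + 1 = 11, q_1 = 10*1 + 0 = 10.
  i=2: a_2=3, p_2 = 3*11 + 1 = 34, q_2 = 3*10 + 1 = 31.
  i=3: a_3=7, p_3 = 7*34 + 11 = 249, q_3 = 7*31 + 10 = 227.
  i=4: a_4=4, p_4 = 4*249 + 34 = 1030, q_4 = 4*227 + 31 = 939.
  i=5: a_5=5, p_5 = 5*1030 + 249 = 5399, q_5 = 5*939 + 227 = 4922.
  i=6: a_6=7, p_6 = 7*5399 + 1030 = 38823, q_6 = 7*4922 + 939 = 35393.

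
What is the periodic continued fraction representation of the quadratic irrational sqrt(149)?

Write x_i = (sqrt(149) + m_i)/d_i with (m_0, d_0) = (0, 1). a_0 = floor(sqrt(149)) = 12, since 12^2 = 144 <= 149 < 169 = 13^2.
Iterate m_{i+1} = d_i*a_i - m_i, d_{i+1} = (149 - m_{i+1}^2)/d_i, a_{i+1} = floor((a_0 + m_{i+1})/d_{i+1}):
  m_1 = 1*12 - 0 = 12, d_1 = (149 - 12^2)/1 = 5/1 = 5, a_1 = floor((12 + 12)/5) = 4.
  m_2 = 5*4 - 12 = 8, d_2 = (149 - 8^2)/5 = 85/5 = 17, a_2 = floor((12 + 8)/17) = 1.
  m_3 = 17*1 - 8 = 9, d_3 = (149 - 9^2)/17 = 68/17 = 4, a_3 = floor((12 + 9)/4) = 5.
  m_4 = 4*5 - 9 = 11, d_4 = (149 - 11^2)/4 = 28/4 = 7, a_4 = floor((12 + 11)/7) = 3.
  m_5 = 7*3 - 11 = 10, d_5 = (149 - 10^2)/7 = 49/7 = 7, a_5 = floor((12 + 10)/7) = 3.
  m_6 = 7*3 - 10 = 11, d_6 = (149 - 11^2)/7 = 28/7 = 4, a_6 = floor((12 + 11)/4) = 5.
  m_7 = 4*5 - 11 = 9, d_7 = (149 - 9^2)/4 = 68/4 = 17, a_7 = floor((12 + 9)/17) = 1.
  m_8 = 17*1 - 9 = 8, d_8 = (149 - 8^2)/17 = 85/17 = 5, a_8 = floor((12 + 8)/5) = 4.
  m_9 = 5*4 - 8 = 12, d_9 = (149 - 12^2)/5 = 5/5 = 1, a_9 = floor((12 + 12)/1) = 24.
  m_10 = 1*24 - 12 = 12, d_10 = (149 - 12^2)/1 = 5/1 = 5: (m_10, d_10) = (m_1, d_1) = (12, 5), so from here the quotients repeat a_1, ..., a_9; the period length is 9.
Hence the expansion of sqrt(149) is a_0 = 12 followed by the repeating block 4, 1, 5, 3, 3, 5, 1, 4, 24 (period 9).

[12; (4, 1, 5, 3, 3, 5, 1, 4, 24)]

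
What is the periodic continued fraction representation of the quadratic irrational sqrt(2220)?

Write x_i = (sqrt(2220) + m_i)/d_i with (m_0, d_0) = (0, 1). a_0 = floor(sqrt(2220)) = 47, since 47^2 = 2209 <= 2220 < 2304 = 48^2.
Iterate m_{i+1} = d_i*a_i - m_i, d_{i+1} = (2220 - m_{i+1}^2)/d_i, a_{i+1} = floor((a_0 + m_{i+1})/d_{i+1}):
  m_1 = 1*47 - 0 = 47, d_1 = (2220 - 47^2)/1 = 11/1 = 11, a_1 = floor((47 + 47)/11) = 8.
  m_2 = 11*8 - 47 = 41, d_2 = (2220 - 41^2)/11 = 539/11 = 49, a_2 = floor((47 + 41)/49) = 1.
  m_3 = 49*1 - 41 = 8, d_3 = (2220 - 8^2)/49 = 2156/49 = 44, a_3 = floor((47 + 8)/44) = 1.
  m_4 = 44*1 - 8 = 36, d_4 = (2220 - 36^2)/44 = 924/44 = 21, a_4 = floor((47 + 36)/21) = 3.
  m_5 = 21*3 - 36 = 27, d_5 = (2220 - 27^2)/21 = 1491/21 = 71, a_5 = floor((47 + 27)/71) = 1.
  m_6 = 71*1 - 27 = 44, d_6 = (2220 - 44^2)/71 = 284/71 = 4, a_6 = floor((47 + 44)/4) = 22.
  m_7 = 4*22 - 44 = 44, d_7 = (2220 - 44^2)/4 = 284/4 = 71, a_7 = floor((47 + 44)/71) = 1.
  m_8 = 71*1 - 44 = 27, d_8 = (2220 - 27^2)/71 = 1491/71 = 21, a_8 = floor((47 + 27)/21) = 3.
  m_9 = 21*3 - 27 = 36, d_9 = (2220 - 36^2)/21 = 924/21 = 44, a_9 = floor((47 + 36)/44) = 1.
  m_10 = 44*1 - 36 = 8, d_10 = (2220 - 8^2)/44 = 2156/44 = 49, a_10 = floor((47 + 8)/49) = 1.
  m_11 = 49*1 - 8 = 41, d_11 = (2220 - 41^2)/49 = 539/49 = 11, a_11 = floor((47 + 41)/11) = 8.
  m_12 = 11*8 - 41 = 47, d_12 = (2220 - 47^2)/11 = 11/11 = 1, a_12 = floor((47 + 47)/1) = 94.
  m_13 = 1*94 - 47 = 47, d_13 = (2220 - 47^2)/1 = 11/1 = 11: (m_13, d_13) = (m_1, d_1) = (47, 11), so from here the quotients repeat a_1, ..., a_12; the period length is 12.
Hence the expansion of sqrt(2220) is a_0 = 47 followed by the repeating block 8, 1, 1, 3, 1, 22, 1, 3, 1, 1, 8, 94 (period 12).

[47; (8, 1, 1, 3, 1, 22, 1, 3, 1, 1, 8, 94)]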